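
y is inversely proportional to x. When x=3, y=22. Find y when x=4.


Inverse proportion: x × y = constant
k = 3 × 22 = 66
y₂ = k / 4 = 66 / 4
= 16.50

16.50


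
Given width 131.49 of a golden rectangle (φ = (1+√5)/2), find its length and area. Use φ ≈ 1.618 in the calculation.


φ = (1 + √5) / 2 ≈ 1.618
Length = width × φ = 131.49 × 1.618 = 212.75082
≈ 212.75
Area = width × length = 131.49 × 212.75082 = 27974.6053218 ≈ 27974.61
= Length: 212.75, Area: 27974.61

Length: 212.75, Area: 27974.61


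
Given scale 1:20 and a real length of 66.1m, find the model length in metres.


Model size = real / scale
= 66.1 / 20
= 3.3050 m

3.3050 m


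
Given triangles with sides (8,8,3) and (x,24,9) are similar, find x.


Scale factor = 24/8 = 3
Missing side = 8 × 3
= 24.0

24.0


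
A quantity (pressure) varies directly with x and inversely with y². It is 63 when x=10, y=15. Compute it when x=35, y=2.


z = k·x/y²
Solve for k using the known point: k = z·y²/x = 63×225/10 = 14175/10 = 1417.5000
Now evaluate at x=35, y=2:
z = k × 35 / 4 = (14175 × 35) / (10 × 4) = 496125/40
= 12403.1250

12403.1250


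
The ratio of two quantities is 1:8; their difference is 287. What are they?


Let A = 1k, B = 8k.
8k - 1k = 287
7k = 287 → k = 287/7 = 41
A = 1×41 = 41, B = 8×41 = 328
= A = 41, B = 328

A = 41, B = 328


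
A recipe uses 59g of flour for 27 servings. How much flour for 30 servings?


Direct proportion: y/x = constant
k = 59/27 ≈ 2.1852
y₂ = k × 30 = 59 × 30 / 27 = 1770/27
≈ 65.56

65.56


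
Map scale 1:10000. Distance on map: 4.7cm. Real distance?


Real distance = map distance × scale
= 4.7cm × 10000
= 47000 cm = 470.0 m
= 0.470 km

0.470 km


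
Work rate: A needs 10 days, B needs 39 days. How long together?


Rate of A = 1/10 per day
Rate of B = 1/39 per day
Combined rate = 1/10 + 1/39 = 49/390 ≈ 0.1256 per day
Days = 1 / combined rate = 390/49
≈ 7.96 days

7.96 days


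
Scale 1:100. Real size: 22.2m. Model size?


Model size = real / scale
= 22.2 / 100
= 0.2220 m

0.2220 m


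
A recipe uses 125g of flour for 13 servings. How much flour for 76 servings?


Direct proportion: y/x = constant
k = 125/13 ≈ 9.6154
y₂ = k × 76 = 125 × 76 / 13 = 9500/13
≈ 730.77

730.77


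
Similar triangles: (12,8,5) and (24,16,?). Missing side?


Scale factor = 24/12 = 2
Missing side = 5 × 2
= 10.0

10.0


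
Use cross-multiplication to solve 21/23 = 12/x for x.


Cross multiply: 21 × x = 23 × 12
21x = 276
x = 276 / 21
= 13.14

13.14


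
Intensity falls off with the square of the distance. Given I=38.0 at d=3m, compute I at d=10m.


I₁d₁² = I₂d₂²
I₂ = I₁ × (d₁/d₂)²
= 38.0 × (3/10)²
= 38.0 × 9/100
= 342/100
= 3.4200

3.4200


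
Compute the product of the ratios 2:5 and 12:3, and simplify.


Compound ratio = (2×12) : (5×3)
= 24:15
GCD = 3
= 8:5

8:5


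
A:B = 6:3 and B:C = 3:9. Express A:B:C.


Match B: multiply A:B by 3 → 18:9
Multiply B:C by 3 → 9:27
Combined: 18:9:27
GCD = 9
= 2:1:3

2:1:3


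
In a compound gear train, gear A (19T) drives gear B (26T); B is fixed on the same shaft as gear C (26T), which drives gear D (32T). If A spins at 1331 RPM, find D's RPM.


Stage 1: RPM_B = RPM_A × t_A/t_B = 1331 × 19/26 = 25289/26 ≈ 972.65
B and C share a shaft → RPM_C = RPM_B
Stage 2: RPM_D = RPM_C × t_C/t_D = RPM_A × (t_A×t_C)/(t_B×t_D)
Overall ratio = (19×26)/(26×32) = 494/832
RPM_D = 1331 × 494/832 = 657514/832
≈ 790.28 RPM

790.28 RPM


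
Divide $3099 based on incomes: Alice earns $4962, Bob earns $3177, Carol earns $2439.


Total income = 4962 + 3177 + 2439 = $10578
Alice: $3099 × 4962/10578 = $1453.70
Bob: $3099 × 3177/10578 = $930.75
Carol: $3099 × 2439/10578 = $714.55
= Alice: $1453.70, Bob: $930.75, Carol: $714.55

Alice: $1453.70, Bob: $930.75, Carol: $714.55


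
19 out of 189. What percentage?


Percentage = (part / whole) × 100
= (19 / 189) × 100
≈ 10.05%

10.05%


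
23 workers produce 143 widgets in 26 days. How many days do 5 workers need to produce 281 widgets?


Days ∝ work / workers, so d₂ = d₁ × (m₁/m₂) × (w₂/w₁)
Workers factor (inverse): 23/5 = 4.6000
Work factor (direct): 281/143 ≈ 1.9650
d₂ = 26 × 23/5 × 281/143 = (26 × 23 × 281) / (5 × 143) = 168038/715
≈ 235.02 days

235.02 days


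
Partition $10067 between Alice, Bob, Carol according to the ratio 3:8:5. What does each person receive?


Total parts = 3 + 8 + 5 = 16
Alice: 10067 × 3/16 = 1887.56
Bob: 10067 × 8/16 = 5033.50
Carol: 10067 × 5/16 = 3145.94
= Alice: $1887.56, Bob: $5033.50, Carol: $3145.94

Alice: $1887.56, Bob: $5033.50, Carol: $3145.94


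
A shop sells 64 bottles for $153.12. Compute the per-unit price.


Unit rate = total / quantity
= 153.12 / 64
= $2.39 per unit

$2.39 per unit


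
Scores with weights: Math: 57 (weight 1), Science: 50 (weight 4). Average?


Numerator = 57×1 + 50×4
= 57 + 200
= 257
Total weight = 5
Weighted avg = 257/5
= 51.40

51.40


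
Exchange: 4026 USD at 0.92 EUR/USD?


Amount × rate = 4026 × 0.92
= 3703.92 EUR

3703.92 EUR


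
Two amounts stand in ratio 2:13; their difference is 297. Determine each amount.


Let A = 2k, B = 13k.
13k - 2k = 297
11k = 297 → k = 297/11 = 27
A = 2×27 = 54, B = 13×27 = 351
= A = 54, B = 351

A = 54, B = 351


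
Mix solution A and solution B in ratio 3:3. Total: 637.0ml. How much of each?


Total parts = 3 + 3 = 6
solution A: 637.0 × 3/6 = 318.5ml
solution B: 637.0 × 3/6 = 318.5ml
= 318.5ml and 318.5ml

318.5ml and 318.5ml


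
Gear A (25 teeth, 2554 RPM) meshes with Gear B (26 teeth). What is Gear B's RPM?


Gear ratio = 25:26 = 25:26
RPM_B = RPM_A × (teeth_A / teeth_B)
= 2554 × (25/26)
= 2455.8 RPM

2455.8 RPM


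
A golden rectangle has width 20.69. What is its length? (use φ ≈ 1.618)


φ = (1 + √5) / 2 ≈ 1.618
Length = width × φ = 20.69 × 1.618 = 33.47642
≈ 33.48

33.48


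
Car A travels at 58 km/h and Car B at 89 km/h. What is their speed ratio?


Ratio = 58:89
GCD = 1
Simplified = 58:89
Time ratio (same distance) = 89:58
Speed ratio = 58:89

58:89


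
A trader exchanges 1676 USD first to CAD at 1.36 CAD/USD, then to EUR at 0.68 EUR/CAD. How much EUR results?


Step 1: 1676 USD × 1.36 = 2279.36 CAD
Step 2: 2279.36 CAD × 0.68 = 1549.96 EUR
Implied rate USD→EUR = 1.36 × 0.68 = 0.9248
= 1549.96 EUR

1549.96 EUR


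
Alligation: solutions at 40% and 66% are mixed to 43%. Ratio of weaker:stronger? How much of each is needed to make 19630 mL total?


Let x parts of 40% mix with y parts of 66%.
40x + 66y = 43(x + y)
40x + 66y = 43x + 43y
x(40 - 43) = y(43 - 66)
x/y = (66 - 43)/(43 - 40) = 23/3
Simplify: 23:3
Total parts = 26; one part = 19630/26 = 755.00 mL
40% solution: 23×755.00 = 17365.00 mL
66% solution: 3×755.00 = 2265.00 mL
= ratio 23:3; 17365.00 mL and 2265.00 mL

ratio 23:3; 17365.00 mL and 2265.00 mL


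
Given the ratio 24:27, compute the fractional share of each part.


Total parts = 24 + 27 = 51
First part: 24/51 = 8/17
Second part: 27/51 = 9/17
= 8/17 and 9/17

8/17 and 9/17


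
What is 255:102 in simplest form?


GCD(255, 102) = 51
255/51 : 102/51
= 5:2

5:2


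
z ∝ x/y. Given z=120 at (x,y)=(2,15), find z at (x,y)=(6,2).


z = k·x/y
Solve for k using the known point: k = z·y/x = 120×15/2 = 1800/2 = 900.0000
Now evaluate at x=6, y=2:
z = k × 6 / 2 = (1800 × 6) / (2 × 2) = 10800/4
= 2700.0000

2700.0000


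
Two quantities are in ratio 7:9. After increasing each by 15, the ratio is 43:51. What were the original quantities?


Let A = 7k, B = 9k.
(7k + 15) / (9k + 15) = 43/51
Cross-multiply: 51(7k + 15) = 43(9k + 15)
357k + 765 = 387k + 645
357k - 387k = 645 - 765
-30k = -120
k = -120/-30 = 4
A = 7×4 = 28, B = 9×4 = 36
= A = 28, B = 36

A = 28, B = 36


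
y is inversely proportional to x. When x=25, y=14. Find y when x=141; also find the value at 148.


Inverse proportion: x × y = constant
k = 25 × 14 = 350
At x=141: k/141 = 2.48
At x=148: k/148 = 2.36
= 2.48 and 2.36

2.48 and 2.36


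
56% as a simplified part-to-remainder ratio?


56% means 56 parts out of 100; remainder = 44
Part : remainder = 56:44
GCD = 4
= 14:11

14:11


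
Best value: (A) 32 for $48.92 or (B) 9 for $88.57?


Deal A: $48.92/32 = $1.5288/unit
Deal B: $88.57/9 = $9.8411/unit
A is cheaper per unit
= Deal A

Deal A


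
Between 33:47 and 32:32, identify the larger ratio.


33/47 = 0.7021
32/32 = 1.0000
0.7021 < 1.0000, so 33:47 is less
= 32:32

32:32


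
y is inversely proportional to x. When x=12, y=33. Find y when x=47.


Inverse proportion: x × y = constant
k = 12 × 33 = 396
y₂ = k / 47 = 396 / 47
= 8.43

8.43


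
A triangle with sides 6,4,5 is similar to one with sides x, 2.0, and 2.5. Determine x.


Scale factor = 2.0/4 = 0.5
Missing side = 6 × 0.5
= 3.0

3.0


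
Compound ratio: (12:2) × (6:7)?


Compound ratio = (12×6) : (2×7)
= 72:14
GCD = 2
= 36:7

36:7


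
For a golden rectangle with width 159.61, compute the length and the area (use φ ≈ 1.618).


φ = (1 + √5) / 2 ≈ 1.618
Length = width × φ = 159.61 × 1.618 = 258.24898
≈ 258.25
Area = width × length = 159.61 × 258.24898 = 41219.1196978 ≈ 41219.12
= Length: 258.25, Area: 41219.12

Length: 258.25, Area: 41219.12


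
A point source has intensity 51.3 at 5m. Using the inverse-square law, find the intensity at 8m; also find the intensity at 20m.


I₁d₁² = I₂d₂²
I at 8m = 51.3 × (5/8)² = 51.3 × 25/64 = 1282.5/64 ≈ 20.0391
I at 20m = 51.3 × (5/20)² = 51.3 × 25/400 = 1282.5/400 ≈ 3.2063
= 20.0391 and 3.2063

20.0391 and 3.2063


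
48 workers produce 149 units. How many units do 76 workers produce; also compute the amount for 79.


Direct proportion: y/x = constant
k = 149/48 ≈ 3.1042
y at x=76: k × 76 = 149 × 76 / 48 = 11324/48 ≈ 235.92
y at x=79: k × 79 = 149 × 79 / 48 = 11771/48 ≈ 245.23
= 235.92 and 245.23

235.92 and 245.23


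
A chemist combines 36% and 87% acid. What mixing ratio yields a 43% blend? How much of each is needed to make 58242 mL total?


Let x parts of 36% mix with y parts of 87%.
36x + 87y = 43(x + y)
36x + 87y = 43x + 43y
x(36 - 43) = y(43 - 87)
x/y = (87 - 43)/(43 - 36) = 44/7
Simplify: 44:7
Total parts = 51; one part = 58242/51 = 1142.00 mL
36% solution: 44×1142.00 = 50248.00 mL
87% solution: 7×1142.00 = 7994.00 mL
= ratio 44:7; 50248.00 mL and 7994.00 mL

ratio 44:7; 50248.00 mL and 7994.00 mL


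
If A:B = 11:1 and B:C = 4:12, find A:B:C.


Match B: multiply A:B by 4 → 44:4
Multiply B:C by 1 → 4:12
Combined: 44:4:12
GCD = 4
= 11:1:3

11:1:3


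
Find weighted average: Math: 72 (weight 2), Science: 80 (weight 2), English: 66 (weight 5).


Numerator = 72×2 + 80×2 + 66×5
= 144 + 160 + 330
= 634
Total weight = 9
Weighted avg = 634/9
= 70.44

70.44


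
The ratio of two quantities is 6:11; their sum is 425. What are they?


Let A = 6k, B = 11k.
6k + 11k = 425
17k = 425 → k = 425/17 = 25
A = 6×25 = 150, B = 11×25 = 275
= A = 150, B = 275

A = 150, B = 275


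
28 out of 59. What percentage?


Percentage = (part / whole) × 100
= (28 / 59) × 100
≈ 47.46%

47.46%


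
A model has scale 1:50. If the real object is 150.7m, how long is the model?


Model size = real / scale
= 150.7 / 50
= 3.0140 m

3.0140 m


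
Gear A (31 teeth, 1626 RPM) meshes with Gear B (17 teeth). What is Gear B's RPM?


Gear ratio = 31:17 = 31:17
RPM_B = RPM_A × (teeth_A / teeth_B)
= 1626 × (31/17)
= 2965.1 RPM

2965.1 RPM


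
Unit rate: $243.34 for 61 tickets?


Unit rate = total / quantity
= 243.34 / 61
= $3.99 per unit

$3.99 per unit


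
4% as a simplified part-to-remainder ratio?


4% means 4 parts out of 100; remainder = 96
Part : remainder = 4:96
GCD = 4
= 1:24

1:24


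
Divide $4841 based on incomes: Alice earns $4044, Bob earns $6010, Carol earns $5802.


Total income = 4044 + 6010 + 5802 = $15856
Alice: $4841 × 4044/15856 = $1234.67
Bob: $4841 × 6010/15856 = $1834.91
Carol: $4841 × 5802/15856 = $1771.41
= Alice: $1234.67, Bob: $1834.91, Carol: $1771.41

Alice: $1234.67, Bob: $1834.91, Carol: $1771.41


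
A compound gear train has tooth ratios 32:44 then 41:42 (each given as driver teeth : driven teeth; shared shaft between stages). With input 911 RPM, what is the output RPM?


Stage 1: RPM_B = RPM_A × t_A/t_B = 911 × 32/44 = 29152/44 ≈ 662.55
B and C share a shaft → RPM_C = RPM_B
Stage 2: RPM_D = RPM_C × t_C/t_D = RPM_A × (t_A×t_C)/(t_B×t_D)
Overall ratio = (32×41)/(44×42) = 1312/1848
RPM_D = 911 × 1312/1848 = 1195232/1848
≈ 646.77 RPM

646.77 RPM


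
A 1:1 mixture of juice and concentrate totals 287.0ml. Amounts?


Total parts = 1 + 1 = 2
juice: 287.0 × 1/2 = 143.5ml
concentrate: 287.0 × 1/2 = 143.5ml
= 143.5ml and 143.5ml

143.5ml and 143.5ml


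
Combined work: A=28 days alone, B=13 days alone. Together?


Rate of A = 1/28 per day
Rate of B = 1/13 per day
Combined rate = 1/28 + 1/13 = 41/364 ≈ 0.1126 per day
Days = 1 / combined rate = 364/41
≈ 8.88 days

8.88 days


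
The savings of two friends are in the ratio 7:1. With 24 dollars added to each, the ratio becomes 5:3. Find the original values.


Let A = 7k, B = 1k.
(7k + 24) / (1k + 24) = 5/3
Cross-multiply: 3(7k + 24) = 5(1k + 24)
21k + 72 = 5k + 120
21k - 5k = 120 - 72
16k = 48
k = 48/16 = 3
A = 7×3 = 21, B = 1×3 = 3
= A = 21, B = 3

A = 21, B = 3


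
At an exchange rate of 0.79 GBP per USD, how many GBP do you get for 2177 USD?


Amount × rate = 2177 × 0.79
= 1719.83 GBP

1719.83 GBP


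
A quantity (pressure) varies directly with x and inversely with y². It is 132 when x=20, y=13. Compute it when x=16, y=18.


z = k·x/y²
Solve for k using the known point: k = z·y²/x = 132×169/20 = 22308/20 = 1115.4000
Now evaluate at x=16, y=18:
z = k × 16 / 324 = (22308 × 16) / (20 × 324) = 356928/6480
≈ 55.0815

55.0815


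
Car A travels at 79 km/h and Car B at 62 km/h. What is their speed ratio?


Ratio = 79:62
GCD = 1
Simplified = 79:62
Time ratio (same distance) = 62:79
Speed ratio = 79:62

79:62


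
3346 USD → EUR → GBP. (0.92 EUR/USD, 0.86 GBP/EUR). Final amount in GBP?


Step 1: 3346 USD × 0.92 = 3078.32 EUR
Step 2: 3078.32 EUR × 0.86 = 2647.36 GBP
Implied rate USD→GBP = 0.92 × 0.86 = 0.7912
= 2647.36 GBP

2647.36 GBP


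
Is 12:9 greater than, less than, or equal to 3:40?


12/9 = 1.3333
3/40 = 0.0750
1.3333 > 0.0750, so 12:9 is greater
= greater than

greater than


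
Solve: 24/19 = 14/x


Cross multiply: 24 × x = 19 × 14
24x = 266
x = 266 / 24
= 11.08

11.08


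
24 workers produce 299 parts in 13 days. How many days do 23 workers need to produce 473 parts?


Days ∝ work / workers, so d₂ = d₁ × (m₁/m₂) × (w₂/w₁)
Workers factor (inverse): 24/23 ≈ 1.0435
Work factor (direct): 473/299 ≈ 1.5819
d₂ = 13 × 24/23 × 473/299 = (13 × 24 × 473) / (23 × 299) = 147576/6877
≈ 21.46 days

21.46 days


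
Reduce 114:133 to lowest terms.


GCD(114, 133) = 19
114/19 : 133/19
= 6:7

6:7


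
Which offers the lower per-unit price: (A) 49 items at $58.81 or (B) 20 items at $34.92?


Deal A: $58.81/49 = $1.2002/unit
Deal B: $34.92/20 = $1.7460/unit
A is cheaper per unit
= Deal A

Deal A


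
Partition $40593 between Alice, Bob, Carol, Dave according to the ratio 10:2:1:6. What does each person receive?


Total parts = 10 + 2 + 1 + 6 = 19
Alice: 40593 × 10/19 = 21364.74
Bob: 40593 × 2/19 = 4272.95
Carol: 40593 × 1/19 = 2136.47
Dave: 40593 × 6/19 = 12818.84
= Alice: $21364.74, Bob: $4272.95, Carol: $2136.47, Dave: $12818.84

Alice: $21364.74, Bob: $4272.95, Carol: $2136.47, Dave: $12818.84


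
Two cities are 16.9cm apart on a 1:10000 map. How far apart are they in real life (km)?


Real distance = map distance × scale
= 16.9cm × 10000
= 169000 cm = 1690.0 m
= 1.690 km

1.690 km


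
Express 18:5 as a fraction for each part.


Total parts = 18 + 5 = 23
First part: 18/23 = 18/23
Second part: 5/23 = 5/23
= 18/23 and 5/23

18/23 and 5/23


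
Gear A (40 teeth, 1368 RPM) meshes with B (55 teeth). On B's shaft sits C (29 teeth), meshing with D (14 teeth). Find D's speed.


Stage 1: RPM_B = RPM_A × t_A/t_B = 1368 × 40/55 = 54720/55 ≈ 994.91
B and C share a shaft → RPM_C = RPM_B
Stage 2: RPM_D = RPM_C × t_C/t_D = RPM_A × (t_A×t_C)/(t_B×t_D)
Overall ratio = (40×29)/(55×14) = 1160/770
RPM_D = 1368 × 1160/770 = 1586880/770
≈ 2060.88 RPM

2060.88 RPM


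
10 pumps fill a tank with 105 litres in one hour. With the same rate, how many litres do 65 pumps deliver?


Direct proportion: y/x = constant
k = 105/10 = 10.5000
y₂ = k × 65 = 105 × 65 / 10 = 6825/10
= 682.50

682.50


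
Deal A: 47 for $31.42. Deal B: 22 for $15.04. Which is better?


Deal A: $31.42/47 = $0.6685/unit
Deal B: $15.04/22 = $0.6836/unit
A is cheaper per unit
= Deal A

Deal A


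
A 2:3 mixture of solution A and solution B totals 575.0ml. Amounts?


Total parts = 2 + 3 = 5
solution A: 575.0 × 2/5 = 230.0ml
solution B: 575.0 × 3/5 = 345.0ml
= 230.0ml and 345.0ml

230.0ml and 345.0ml


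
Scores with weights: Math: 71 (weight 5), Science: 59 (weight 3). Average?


Numerator = 71×5 + 59×3
= 355 + 177
= 532
Total weight = 8
Weighted avg = 532/8
= 66.50

66.50


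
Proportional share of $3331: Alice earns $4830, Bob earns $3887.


Total income = 4830 + 3887 = $8717
Alice: $3331 × 4830/8717 = $1845.67
Bob: $3331 × 3887/8717 = $1485.33
= Alice: $1845.67, Bob: $1485.33

Alice: $1845.67, Bob: $1485.33


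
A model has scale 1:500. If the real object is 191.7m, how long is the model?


Model size = real / scale
= 191.7 / 500
= 0.3834 m

0.3834 m


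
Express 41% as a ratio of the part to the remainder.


41% means 41 parts out of 100; remainder = 59
Part : remainder = 41:59
GCD = 1
= 41:59

41:59


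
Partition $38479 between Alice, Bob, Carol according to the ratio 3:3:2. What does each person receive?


Total parts = 3 + 3 + 2 = 8
Alice: 38479 × 3/8 = 14429.63
Bob: 38479 × 3/8 = 14429.63
Carol: 38479 × 2/8 = 9619.75
= Alice: $14429.63, Bob: $14429.63, Carol: $9619.75

Alice: $14429.63, Bob: $14429.63, Carol: $9619.75


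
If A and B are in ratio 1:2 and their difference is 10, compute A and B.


Let A = 1k, B = 2k.
2k - 1k = 10
1k = 10 → k = 10/1 = 10
A = 1×10 = 10, B = 2×10 = 20
= A = 10, B = 20

A = 10, B = 20


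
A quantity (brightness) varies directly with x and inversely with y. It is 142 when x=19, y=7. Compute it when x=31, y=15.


z = k·x/y
Solve for k using the known point: k = z·y/x = 142×7/19 = 994/19 ≈ 52.3158
Now evaluate at x=31, y=15:
z = k × 31 / 15 = (994 × 31) / (19 × 15) = 30814/285
≈ 108.1193

108.1193


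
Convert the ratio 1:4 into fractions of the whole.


Total parts = 1 + 4 = 5
First part: 1/5 = 1/5
Second part: 4/5 = 4/5
= 1/5 and 4/5

1/5 and 4/5


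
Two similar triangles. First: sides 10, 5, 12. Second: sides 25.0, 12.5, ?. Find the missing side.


Scale factor = 25.0/10 = 2.5
Missing side = 12 × 2.5
= 30.0

30.0


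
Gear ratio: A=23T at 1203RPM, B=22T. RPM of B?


Gear ratio = 23:22 = 23:22
RPM_B = RPM_A × (teeth_A / teeth_B)
= 1203 × (23/22)
= 1257.7 RPM

1257.7 RPM


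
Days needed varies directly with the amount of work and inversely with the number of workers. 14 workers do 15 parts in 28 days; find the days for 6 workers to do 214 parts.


Days ∝ work / workers, so d₂ = d₁ × (m₁/m₂) × (w₂/w₁)
Workers factor (inverse): 14/6 ≈ 2.3333
Work factor (direct): 214/15 ≈ 14.2667
d₂ = 28 × 14/6 × 214/15 = (28 × 14 × 214) / (6 × 15) = 83888/90
≈ 932.09 days

932.09 days


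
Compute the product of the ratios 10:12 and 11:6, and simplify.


Compound ratio = (10×11) : (12×6)
= 110:72
GCD = 2
= 55:36

55:36


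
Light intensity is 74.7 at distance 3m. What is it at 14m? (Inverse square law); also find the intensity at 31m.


I₁d₁² = I₂d₂²
I at 14m = 74.7 × (3/14)² = 74.7 × 9/196 = 672.3/196 ≈ 3.4301
I at 31m = 74.7 × (3/31)² = 74.7 × 9/961 = 672.3/961 ≈ 0.6996
= 3.4301 and 0.6996

3.4301 and 0.6996


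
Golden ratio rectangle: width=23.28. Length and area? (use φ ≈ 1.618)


φ = (1 + √5) / 2 ≈ 1.618
Length = width × φ = 23.28 × 1.618 = 37.66704
≈ 37.67
Area = width × length = 23.28 × 37.66704 = 876.8886912 ≈ 876.89
= Length: 37.67, Area: 876.89

Length: 37.67, Area: 876.89


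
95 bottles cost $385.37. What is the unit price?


Unit rate = total / quantity
= 385.37 / 95
= $4.06 per unit

$4.06 per unit


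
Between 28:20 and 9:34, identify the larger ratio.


28/20 = 1.4000
9/34 = 0.2647
1.4000 > 0.2647, so 28:20 is greater
= 28:20

28:20


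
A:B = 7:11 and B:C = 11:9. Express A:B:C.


Match B: multiply A:B by 11 → 77:121
Multiply B:C by 11 → 121:99
Combined: 77:121:99
GCD = 11
= 7:11:9

7:11:9


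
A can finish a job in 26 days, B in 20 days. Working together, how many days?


Rate of A = 1/26 per day
Rate of B = 1/20 per day
Combined rate = 1/26 + 1/20 = 46/520 ≈ 0.0885 per day
Days = 1 / combined rate = 520/46
≈ 11.30 days

11.30 days


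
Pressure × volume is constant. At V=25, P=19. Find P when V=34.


Inverse proportion: x × y = constant
k = 25 × 19 = 475
y₂ = k / 34 = 475 / 34
= 13.97

13.97


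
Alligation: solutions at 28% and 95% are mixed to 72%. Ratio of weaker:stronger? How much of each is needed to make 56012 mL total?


Let x parts of 28% mix with y parts of 95%.
28x + 95y = 72(x + y)
28x + 95y = 72x + 72y
x(28 - 72) = y(72 - 95)
x/y = (95 - 72)/(72 - 28) = 23/44
Simplify: 23:44
Total parts = 67; one part = 56012/67 = 836.00 mL
28% solution: 23×836.00 = 19228.00 mL
95% solution: 44×836.00 = 36784.00 mL
= ratio 23:44; 19228.00 mL and 36784.00 mL

ratio 23:44; 19228.00 mL and 36784.00 mL


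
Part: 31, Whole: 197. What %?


Percentage = (part / whole) × 100
= (31 / 197) × 100
≈ 15.74%

15.74%


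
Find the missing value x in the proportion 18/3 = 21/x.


Cross multiply: 18 × x = 3 × 21
18x = 63
x = 63 / 18
= 3.50

3.50


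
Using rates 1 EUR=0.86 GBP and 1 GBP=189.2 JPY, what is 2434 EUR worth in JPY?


Step 1: 2434 EUR × 0.86 = 2093.24 GBP
Step 2: 2093.24 GBP × 189.2 = 396041.01 JPY
Implied rate EUR→JPY = 0.86 × 189.2 = 162.7120
= 396041.01 JPY

396041.01 JPY


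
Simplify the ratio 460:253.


GCD(460, 253) = 23
460/23 : 253/23
= 20:11

20:11


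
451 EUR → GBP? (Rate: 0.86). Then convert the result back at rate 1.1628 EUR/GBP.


Amount × rate = 451 × 0.86 = 387.86 GBP
Round-trip: 387.86 × 1.1628 = 451.00 EUR
= 387.86 GBP, then 451.00 EUR

387.86 GBP, then 451.00 EUR


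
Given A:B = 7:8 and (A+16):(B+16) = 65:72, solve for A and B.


Let A = 7k, B = 8k.
(7k + 16) / (8k + 16) = 65/72
Cross-multiply: 72(7k + 16) = 65(8k + 16)
504k + 1152 = 520k + 1040
504k - 520k = 1040 - 1152
-16k = -112
k = -112/-16 = 7
A = 7×7 = 49, B = 8×7 = 56
= A = 49, B = 56

A = 49, B = 56


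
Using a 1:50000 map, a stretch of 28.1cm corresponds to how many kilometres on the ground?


Real distance = map distance × scale
= 28.1cm × 50000
= 1405000 cm = 14050.0 m
= 14.050 km

14.050 km


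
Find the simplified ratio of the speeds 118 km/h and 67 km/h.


Ratio = 118:67
GCD = 1
Simplified = 118:67
Time ratio (same distance) = 67:118
Speed ratio = 118:67

118:67


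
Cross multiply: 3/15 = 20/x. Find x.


Cross multiply: 3 × x = 15 × 20
3x = 300
x = 300 / 3
= 100.00

100.00


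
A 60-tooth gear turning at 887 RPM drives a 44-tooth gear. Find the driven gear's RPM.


Gear ratio = 60:44 = 15:11
RPM_B = RPM_A × (teeth_A / teeth_B)
= 887 × (60/44)
= 1209.5 RPM

1209.5 RPM


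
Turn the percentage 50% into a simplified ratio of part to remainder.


50% means 50 parts out of 100; remainder = 50
Part : remainder = 50:50
GCD = 50
= 1:1

1:1


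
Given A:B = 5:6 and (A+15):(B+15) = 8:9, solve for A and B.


Let A = 5k, B = 6k.
(5k + 15) / (6k + 15) = 8/9
Cross-multiply: 9(5k + 15) = 8(6k + 15)
45k + 135 = 48k + 120
45k - 48k = 120 - 135
-3k = -15
k = -15/-3 = 5
A = 5×5 = 25, B = 6×5 = 30
= A = 25, B = 30

A = 25, B = 30


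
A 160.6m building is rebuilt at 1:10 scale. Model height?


Model size = real / scale
= 160.6 / 10
= 16.0600 m

16.0600 m


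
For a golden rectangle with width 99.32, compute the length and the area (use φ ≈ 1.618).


φ = (1 + √5) / 2 ≈ 1.618
Length = width × φ = 99.32 × 1.618 = 160.69976
≈ 160.70
Area = width × length = 99.32 × 160.69976 = 15960.7001632 ≈ 15960.70
= Length: 160.70, Area: 15960.70

Length: 160.70, Area: 15960.70


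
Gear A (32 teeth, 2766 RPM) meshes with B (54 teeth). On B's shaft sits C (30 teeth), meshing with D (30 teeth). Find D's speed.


Stage 1: RPM_B = RPM_A × t_A/t_B = 2766 × 32/54 = 88512/54 ≈ 1639.11
B and C share a shaft → RPM_C = RPM_B
Stage 2: RPM_D = RPM_C × t_C/t_D = RPM_A × (t_A×t_C)/(t_B×t_D)
Overall ratio = (32×30)/(54×30) = 960/1620
RPM_D = 2766 × 960/1620 = 2655360/1620
≈ 1639.11 RPM

1639.11 RPM


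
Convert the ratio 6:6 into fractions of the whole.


Total parts = 6 + 6 = 12
First part: 6/12 = 1/2
Second part: 6/12 = 1/2
= 1/2 and 1/2

1/2 and 1/2


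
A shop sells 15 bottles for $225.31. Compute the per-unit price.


Unit rate = total / quantity
= 225.31 / 15
= $15.02 per unit

$15.02 per unit


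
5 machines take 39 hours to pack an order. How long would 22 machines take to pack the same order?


Inverse proportion: x × y = constant
k = 5 × 39 = 195
y₂ = k / 22 = 195 / 22
= 8.86

8.86


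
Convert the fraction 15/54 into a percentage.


Percentage = (part / whole) × 100
= (15 / 54) × 100
≈ 27.78%

27.78%


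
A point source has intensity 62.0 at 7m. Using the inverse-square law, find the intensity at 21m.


I₁d₁² = I₂d₂²
I₂ = I₁ × (d₁/d₂)²
= 62.0 × (7/21)²
= 62.0 × 49/441
= 3038/441
≈ 6.8889

6.8889


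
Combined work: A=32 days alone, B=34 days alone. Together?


Rate of A = 1/32 per day
Rate of B = 1/34 per day
Combined rate = 1/32 + 1/34 = 66/1088 ≈ 0.0607 per day
Days = 1 / combined rate = 1088/66
≈ 16.48 days

16.48 days


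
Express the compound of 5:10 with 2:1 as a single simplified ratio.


Compound ratio = (5×2) : (10×1)
= 10:10
GCD = 10
= 1:1

1:1


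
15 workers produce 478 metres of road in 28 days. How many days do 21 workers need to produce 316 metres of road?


Days ∝ work / workers, so d₂ = d₁ × (m₁/m₂) × (w₂/w₁)
Workers factor (inverse): 15/21 ≈ 0.7143
Work factor (direct): 316/478 ≈ 0.6611
d₂ = 28 × 15/21 × 316/478 = (28 × 15 × 316) / (21 × 478) = 132720/10038
≈ 13.22 days

13.22 days


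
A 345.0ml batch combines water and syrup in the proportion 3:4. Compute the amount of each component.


Total parts = 3 + 4 = 7
water: 345.0 × 3/7 = 147.9ml
syrup: 345.0 × 4/7 = 197.1ml
= 147.9ml and 197.1ml

147.9ml and 197.1ml


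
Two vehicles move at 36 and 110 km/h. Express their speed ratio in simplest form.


Ratio = 36:110
GCD = 2
Simplified = 18:55
Time ratio (same distance) = 55:18
Speed ratio = 18:55

18:55


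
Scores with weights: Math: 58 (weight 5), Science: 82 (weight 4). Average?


Numerator = 58×5 + 82×4
= 290 + 328
= 618
Total weight = 9
Weighted avg = 618/9
= 68.67

68.67


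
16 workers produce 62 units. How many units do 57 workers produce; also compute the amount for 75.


Direct proportion: y/x = constant
k = 62/16 = 3.8750
y at x=57: k × 57 = 62 × 57 / 16 = 3534/16 ≈ 220.88
y at x=75: k × 75 = 62 × 75 / 16 = 4650/16 ≈ 290.63
= 220.88 and 290.63

220.88 and 290.63


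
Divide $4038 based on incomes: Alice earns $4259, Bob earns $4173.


Total income = 4259 + 4173 = $8432
Alice: $4038 × 4259/8432 = $2039.59
Bob: $4038 × 4173/8432 = $1998.41
= Alice: $2039.59, Bob: $1998.41

Alice: $2039.59, Bob: $1998.41


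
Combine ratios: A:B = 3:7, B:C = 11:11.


Match B: multiply A:B by 11 → 33:77
Multiply B:C by 7 → 77:77
Combined: 33:77:77
GCD = 11
= 3:7:7

3:7:7


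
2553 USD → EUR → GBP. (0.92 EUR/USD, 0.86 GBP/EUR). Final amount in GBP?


Step 1: 2553 USD × 0.92 = 2348.76 EUR
Step 2: 2348.76 EUR × 0.86 = 2019.93 GBP
Implied rate USD→GBP = 0.92 × 0.86 = 0.7912
= 2019.93 GBP

2019.93 GBP


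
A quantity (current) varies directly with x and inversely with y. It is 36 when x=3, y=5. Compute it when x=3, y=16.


z = k·x/y
Solve for k using the known point: k = z·y/x = 36×5/3 = 180/3 = 60.0000
Now evaluate at x=3, y=16:
z = k × 3 / 16 = (180 × 3) / (3 × 16) = 540/48
= 11.2500

11.2500


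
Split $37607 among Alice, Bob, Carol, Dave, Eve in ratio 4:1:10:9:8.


Total parts = 4 + 1 + 10 + 9 + 8 = 32
Alice: 37607 × 4/32 = 4700.88
Bob: 37607 × 1/32 = 1175.22
Carol: 37607 × 10/32 = 11752.19
Dave: 37607 × 9/32 = 10576.97
Eve: 37607 × 8/32 = 9401.75
= Alice: $4700.88, Bob: $1175.22, Carol: $11752.19, Dave: $10576.97, Eve: $9401.75

Alice: $4700.88, Bob: $1175.22, Carol: $11752.19, Dave: $10576.97, Eve: $9401.75


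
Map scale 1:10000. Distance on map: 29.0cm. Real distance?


Real distance = map distance × scale
= 29.0cm × 10000
= 290000 cm = 2900.0 m
= 2.900 km

2.900 km


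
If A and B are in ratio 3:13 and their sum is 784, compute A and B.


Let A = 3k, B = 13k.
3k + 13k = 784
16k = 784 → k = 784/16 = 49
A = 3×49 = 147, B = 13×49 = 637
= A = 147, B = 637

A = 147, B = 637


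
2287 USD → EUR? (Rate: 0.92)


Amount × rate = 2287 × 0.92
= 2104.04 EUR

2104.04 EUR


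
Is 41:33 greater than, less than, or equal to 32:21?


41/33 = 1.2424
32/21 = 1.5238
1.2424 < 1.5238, so 41:33 is less
= less than

less than


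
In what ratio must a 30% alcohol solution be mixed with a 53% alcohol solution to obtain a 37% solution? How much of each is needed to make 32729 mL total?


Let x parts of 30% mix with y parts of 53%.
30x + 53y = 37(x + y)
30x + 53y = 37x + 37y
x(30 - 37) = y(37 - 53)
x/y = (53 - 37)/(37 - 30) = 16/7
Simplify: 16:7
Total parts = 23; one part = 32729/23 = 1423.00 mL
30% solution: 16×1423.00 = 22768.00 mL
53% solution: 7×1423.00 = 9961.00 mL
= ratio 16:7; 22768.00 mL and 9961.00 mL

ratio 16:7; 22768.00 mL and 9961.00 mL


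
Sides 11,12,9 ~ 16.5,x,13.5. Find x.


Scale factor = 16.5/11 = 1.5
Missing side = 12 × 1.5
= 18.0

18.0


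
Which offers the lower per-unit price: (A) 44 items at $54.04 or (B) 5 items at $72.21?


Deal A: $54.04/44 = $1.2282/unit
Deal B: $72.21/5 = $14.4420/unit
A is cheaper per unit
= Deal A

Deal A


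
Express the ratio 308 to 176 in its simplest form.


GCD(308, 176) = 44
308/44 : 176/44
= 7:4

7:4


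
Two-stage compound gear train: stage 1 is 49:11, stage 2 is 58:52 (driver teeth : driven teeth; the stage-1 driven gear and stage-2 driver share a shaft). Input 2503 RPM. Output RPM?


Stage 1: RPM_B = RPM_A × t_A/t_B = 2503 × 49/11 = 122647/11 ≈ 11149.73
B and C share a shaft → RPM_C = RPM_B
Stage 2: RPM_D = RPM_C × t_C/t_D = RPM_A × (t_A×t_C)/(t_B×t_D)
Overall ratio = (49×58)/(11×52) = 2842/572
RPM_D = 2503 × 2842/572 = 7113526/572
≈ 12436.23 RPM

12436.23 RPM


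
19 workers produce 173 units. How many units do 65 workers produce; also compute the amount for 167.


Direct proportion: y/x = constant
k = 173/19 ≈ 9.1053
y at x=65: k × 65 = 173 × 65 / 19 = 11245/19 ≈ 591.84
y at x=167: k × 167 = 173 × 167 / 19 = 28891/19 ≈ 1520.58
= 591.84 and 1520.58

591.84 and 1520.58


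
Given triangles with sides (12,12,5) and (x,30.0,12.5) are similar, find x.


Scale factor = 30.0/12 = 2.5
Missing side = 12 × 2.5
= 30.0

30.0


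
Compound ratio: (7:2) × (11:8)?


Compound ratio = (7×11) : (2×8)
= 77:16
GCD = 1
= 77:16

77:16


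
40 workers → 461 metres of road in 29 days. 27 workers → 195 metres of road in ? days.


Days ∝ work / workers, so d₂ = d₁ × (m₁/m₂) × (w₂/w₁)
Workers factor (inverse): 40/27 ≈ 1.4815
Work factor (direct): 195/461 ≈ 0.4230
d₂ = 29 × 40/27 × 195/461 = (29 × 40 × 195) / (27 × 461) = 226200/12447
≈ 18.17 days

18.17 days


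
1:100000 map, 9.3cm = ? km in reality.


Real distance = map distance × scale
= 9.3cm × 100000
= 930000 cm = 9300.0 m
= 9.300 km

9.300 km


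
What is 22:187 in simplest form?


GCD(22, 187) = 11
22/11 : 187/11
= 2:17

2:17


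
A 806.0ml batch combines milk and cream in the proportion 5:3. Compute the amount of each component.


Total parts = 5 + 3 = 8
milk: 806.0 × 5/8 = 503.8ml
cream: 806.0 × 3/8 = 302.3ml
= 503.8ml and 302.3ml

503.8ml and 302.3ml


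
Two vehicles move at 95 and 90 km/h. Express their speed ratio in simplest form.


Ratio = 95:90
GCD = 5
Simplified = 19:18
Time ratio (same distance) = 18:19
Speed ratio = 19:18

19:18


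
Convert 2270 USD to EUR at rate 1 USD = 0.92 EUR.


Amount × rate = 2270 × 0.92
= 2088.40 EUR

2088.40 EUR


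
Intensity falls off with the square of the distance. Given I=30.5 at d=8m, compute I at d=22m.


I₁d₁² = I₂d₂²
I₂ = I₁ × (d₁/d₂)²
= 30.5 × (8/22)²
= 30.5 × 64/484
= 1952/484
≈ 4.0331

4.0331


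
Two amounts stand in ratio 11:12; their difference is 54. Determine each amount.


Let A = 11k, B = 12k.
12k - 11k = 54
1k = 54 → k = 54/1 = 54
A = 11×54 = 594, B = 12×54 = 648
= A = 594, B = 648

A = 594, B = 648


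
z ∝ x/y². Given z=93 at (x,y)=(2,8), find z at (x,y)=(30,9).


z = k·x/y²
Solve for k using the known point: k = z·y²/x = 93×64/2 = 5952/2 = 2976.0000
Now evaluate at x=30, y=9:
z = k × 30 / 81 = (5952 × 30) / (2 × 81) = 178560/162
≈ 1102.2222

1102.2222


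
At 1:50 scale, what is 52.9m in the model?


Model size = real / scale
= 52.9 / 50
= 1.0580 m

1.0580 m


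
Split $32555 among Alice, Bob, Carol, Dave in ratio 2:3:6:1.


Total parts = 2 + 3 + 6 + 1 = 12
Alice: 32555 × 2/12 = 5425.83
Bob: 32555 × 3/12 = 8138.75
Carol: 32555 × 6/12 = 16277.50
Dave: 32555 × 1/12 = 2712.92
= Alice: $5425.83, Bob: $8138.75, Carol: $16277.50, Dave: $2712.92

Alice: $5425.83, Bob: $8138.75, Carol: $16277.50, Dave: $2712.92


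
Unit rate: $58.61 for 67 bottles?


Unit rate = total / quantity
= 58.61 / 67
= $0.87 per unit

$0.87 per unit


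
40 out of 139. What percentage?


Percentage = (part / whole) × 100
= (40 / 139) × 100
≈ 28.78%

28.78%


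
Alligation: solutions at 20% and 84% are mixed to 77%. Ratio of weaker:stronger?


Let x parts of 20% mix with y parts of 84%.
20x + 84y = 77(x + y)
20x + 84y = 77x + 77y
x(20 - 77) = y(77 - 84)
x/y = (84 - 77)/(77 - 20) = 7/57
Simplify: 7:57
= 7:57

7:57


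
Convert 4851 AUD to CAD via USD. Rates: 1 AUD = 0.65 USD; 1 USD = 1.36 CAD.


Step 1: 4851 AUD × 0.65 = 3153.15 USD
Step 2: 3153.15 USD × 1.36 = 4288.28 CAD
Implied rate AUD→CAD = 0.65 × 1.36 = 0.8840
= 4288.28 CAD

4288.28 CAD


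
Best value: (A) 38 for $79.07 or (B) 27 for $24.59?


Deal A: $79.07/38 = $2.0808/unit
Deal B: $24.59/27 = $0.9107/unit
B is cheaper per unit
= Deal B

Deal B


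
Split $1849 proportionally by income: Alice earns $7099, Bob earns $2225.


Total income = 7099 + 2225 = $9324
Alice: $1849 × 7099/9324 = $1407.77
Bob: $1849 × 2225/9324 = $441.23
= Alice: $1407.77, Bob: $441.23

Alice: $1407.77, Bob: $441.23


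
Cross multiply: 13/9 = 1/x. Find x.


Cross multiply: 13 × x = 9 × 1
13x = 9
x = 9 / 13
= 0.69

0.69


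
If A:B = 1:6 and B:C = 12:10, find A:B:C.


Match B: multiply A:B by 12 → 12:72
Multiply B:C by 6 → 72:60
Combined: 12:72:60
GCD = 12
= 1:6:5

1:6:5


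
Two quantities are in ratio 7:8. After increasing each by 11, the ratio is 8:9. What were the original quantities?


Let A = 7k, B = 8k.
(7k + 11) / (8k + 11) = 8/9
Cross-multiply: 9(7k + 11) = 8(8k + 11)
63k + 99 = 64k + 88
63k - 64k = 88 - 99
-1k = -11
k = -11/-1 = 11
A = 7×11 = 77, B = 8×11 = 88
= A = 77, B = 88

A = 77, B = 88


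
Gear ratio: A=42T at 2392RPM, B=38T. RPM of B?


Gear ratio = 42:38 = 21:19
RPM_B = RPM_A × (teeth_A / teeth_B)
= 2392 × (42/38)
= 2643.8 RPM

2643.8 RPM


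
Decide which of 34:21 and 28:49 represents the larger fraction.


34/21 = 1.6190
28/49 = 0.5714
1.6190 > 0.5714, so 34:21 is greater
= 34:21

34:21


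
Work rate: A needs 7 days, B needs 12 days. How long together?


Rate of A = 1/7 per day
Rate of B = 1/12 per day
Combined rate = 1/7 + 1/12 = 19/84 ≈ 0.2262 per day
Days = 1 / combined rate = 84/19
≈ 4.42 days

4.42 days


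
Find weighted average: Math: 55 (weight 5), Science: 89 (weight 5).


Numerator = 55×5 + 89×5
= 275 + 445
= 720
Total weight = 10
Weighted avg = 720/10
= 72.00

72.00


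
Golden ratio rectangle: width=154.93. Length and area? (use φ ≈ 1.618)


φ = (1 + √5) / 2 ≈ 1.618
Length = width × φ = 154.93 × 1.618 = 250.67674
≈ 250.68
Area = width × length = 154.93 × 250.67674 = 38837.3473282 ≈ 38837.35
= Length: 250.68, Area: 38837.35

Length: 250.68, Area: 38837.35


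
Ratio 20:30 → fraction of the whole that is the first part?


Total parts = 20 + 30 = 50
First part: 20/50 = 2/5
= 2/5

2/5


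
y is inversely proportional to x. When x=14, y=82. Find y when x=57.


Inverse proportion: x × y = constant
k = 14 × 82 = 1148
y₂ = k / 57 = 1148 / 57
= 20.14

20.14


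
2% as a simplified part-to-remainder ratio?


2% means 2 parts out of 100; remainder = 98
Part : remainder = 2:98
GCD = 2
= 1:49

1:49


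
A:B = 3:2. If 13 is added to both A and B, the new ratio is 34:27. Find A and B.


Let A = 3k, B = 2k.
(3k + 13) / (2k + 13) = 34/27
Cross-multiply: 27(3k + 13) = 34(2k + 13)
81k + 351 = 68k + 442
81k - 68k = 442 - 351
13k = 91
k = 91/13 = 7
A = 3×7 = 21, B = 2×7 = 14
= A = 21, B = 14

A = 21, B = 14


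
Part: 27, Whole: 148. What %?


Percentage = (part / whole) × 100
= (27 / 148) × 100
≈ 18.24%

18.24%


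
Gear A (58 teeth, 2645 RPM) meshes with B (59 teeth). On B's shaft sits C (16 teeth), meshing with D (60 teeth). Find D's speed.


Stage 1: RPM_B = RPM_A × t_A/t_B = 2645 × 58/59 = 153410/59 ≈ 2600.17
B and C share a shaft → RPM_C = RPM_B
Stage 2: RPM_D = RPM_C × t_C/t_D = RPM_A × (t_A×t_C)/(t_B×t_D)
Overall ratio = (58×16)/(59×60) = 928/3540
RPM_D = 2645 × 928/3540 = 2454560/3540
≈ 693.38 RPM

693.38 RPM


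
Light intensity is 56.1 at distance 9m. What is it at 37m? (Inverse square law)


I₁d₁² = I₂d₂²
I₂ = I₁ × (d₁/d₂)²
= 56.1 × (9/37)²
= 56.1 × 81/1369
= 4544.1/1369
≈ 3.3193

3.3193


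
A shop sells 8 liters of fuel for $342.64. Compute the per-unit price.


Unit rate = total / quantity
= 342.64 / 8
= $42.83 per unit

$42.83 per unit


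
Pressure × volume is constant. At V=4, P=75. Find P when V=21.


Inverse proportion: x × y = constant
k = 4 × 75 = 300
y₂ = k / 21 = 300 / 21
= 14.29

14.29


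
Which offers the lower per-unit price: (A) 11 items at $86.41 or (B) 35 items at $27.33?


Deal A: $86.41/11 = $7.8555/unit
Deal B: $27.33/35 = $0.7809/unit
B is cheaper per unit
= Deal B

Deal B


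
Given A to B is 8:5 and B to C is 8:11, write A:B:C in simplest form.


Match B: multiply A:B by 8 → 64:40
Multiply B:C by 5 → 40:55
Combined: 64:40:55
GCD = 1
= 64:40:55

64:40:55


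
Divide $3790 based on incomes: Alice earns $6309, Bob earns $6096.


Total income = 6309 + 6096 = $12405
Alice: $3790 × 6309/12405 = $1927.54
Bob: $3790 × 6096/12405 = $1862.46
= Alice: $1927.54, Bob: $1862.46

Alice: $1927.54, Bob: $1862.46
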